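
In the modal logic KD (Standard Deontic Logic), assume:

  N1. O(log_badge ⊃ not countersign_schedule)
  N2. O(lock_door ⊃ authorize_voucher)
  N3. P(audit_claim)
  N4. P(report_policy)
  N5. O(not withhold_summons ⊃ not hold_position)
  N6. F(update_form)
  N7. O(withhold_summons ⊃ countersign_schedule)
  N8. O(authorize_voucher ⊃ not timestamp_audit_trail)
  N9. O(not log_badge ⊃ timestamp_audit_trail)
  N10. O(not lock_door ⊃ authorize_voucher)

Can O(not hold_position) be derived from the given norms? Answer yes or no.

By case analysis on lock_door: premise 2 gives O(lock_door ⊃ authorize_voucher) and premise 10 gives O(not lock_door ⊃ authorize_voucher), so O(authorize_voucher) either way.
From O(authorize_voucher) and premise 8, O(authorize_voucher ⊃ not timestamp_audit_trail), we obtain O(not timestamp_audit_trail).
The contrapositive of premise 9 (O(not log_badge ⊃ timestamp_audit_trail)) is O(not timestamp_audit_trail ⊃ log_badge), and O(not timestamp_audit_trail) is already established, so O(log_badge).
Applying K to premise 1 (O(log_badge ⊃ not countersign_schedule)) and O(log_badge) yields O(not countersign_schedule).
The contrapositive of premise 7 (O(withhold_summons ⊃ countersign_schedule)) is O(not countersign_schedule ⊃ not withhold_summons), and O(not countersign_schedule) is already established, so O(not withhold_summons).
With premise 5, O(not withhold_summons ⊃ not hold_position), the K-axiom yields O(not hold_position).
Premises 3, 4, 6 do not contribute to this derivation.
So O(not hold_position) follows.

Yes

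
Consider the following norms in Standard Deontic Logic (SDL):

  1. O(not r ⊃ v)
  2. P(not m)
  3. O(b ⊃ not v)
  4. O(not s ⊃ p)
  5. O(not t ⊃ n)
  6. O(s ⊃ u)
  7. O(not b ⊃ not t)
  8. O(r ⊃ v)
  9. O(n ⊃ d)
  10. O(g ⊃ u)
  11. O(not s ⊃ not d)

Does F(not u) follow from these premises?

Yes

Premises 1 and 8 are O(not r ⊃ v) and O(r ⊃ v); every ideal world satisfies not r or r, so in either case v holds — hence O(v).
Premise 3, O(b ⊃ not v), contraposes to O(v ⊃ not b); with O(v) we get O(not b).
From O(not b) and premise 7, O(not b ⊃ not t), we obtain O(not t).
From O(not t) and premise 5, O(not t ⊃ n), we obtain O(n).
Premise 9 is O(n ⊃ d); since O(n), deontic closure gives O(d).
The contrapositive of premise 11 (O(not s ⊃ not d)) is O(d ⊃ s), and O(d) is already established, so O(s).
Premise 6 is O(s ⊃ u); since O(s), deontic closure gives O(u).
Premises 2, 4, 10 do not contribute to this derivation.
So O(u) holds, i.e. F(not u). The claim follows.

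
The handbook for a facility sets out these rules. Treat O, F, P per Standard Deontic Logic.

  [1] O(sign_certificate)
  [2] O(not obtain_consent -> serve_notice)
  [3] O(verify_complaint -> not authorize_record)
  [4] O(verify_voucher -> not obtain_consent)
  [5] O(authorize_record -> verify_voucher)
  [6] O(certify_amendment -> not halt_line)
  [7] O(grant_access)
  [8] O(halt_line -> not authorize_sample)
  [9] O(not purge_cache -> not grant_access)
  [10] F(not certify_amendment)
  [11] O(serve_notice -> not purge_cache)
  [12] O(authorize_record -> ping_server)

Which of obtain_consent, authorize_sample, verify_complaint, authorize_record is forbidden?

authorize_record

Premise 7 gives O(grant_access).
Premise 9, O(not purge_cache -> not grant_access), contraposes to O(grant_access -> purge_cache); with O(grant_access) we get O(purge_cache).
The contrapositive of premise 11 (O(serve_notice -> not purge_cache)) is O(purge_cache -> not serve_notice), and O(purge_cache) is already established, so O(not serve_notice).
Premise 2, O(not obtain_consent -> serve_notice), contraposes to O(not serve_notice -> obtain_consent); with O(not serve_notice) we get O(obtain_consent).
Premise 4, O(verify_voucher -> not obtain_consent), contraposes to O(obtain_consent -> not verify_voucher); with O(obtain_consent) we get O(not verify_voucher).
The contrapositive of premise 5 (O(authorize_record -> verify_voucher)) is O(not verify_voucher -> not authorize_record), and O(not verify_voucher) is already established, so O(not authorize_record).
So O(not authorize_record) holds, i.e. authorize_record is forbidden. None of the other listed options is forbidden under the premises.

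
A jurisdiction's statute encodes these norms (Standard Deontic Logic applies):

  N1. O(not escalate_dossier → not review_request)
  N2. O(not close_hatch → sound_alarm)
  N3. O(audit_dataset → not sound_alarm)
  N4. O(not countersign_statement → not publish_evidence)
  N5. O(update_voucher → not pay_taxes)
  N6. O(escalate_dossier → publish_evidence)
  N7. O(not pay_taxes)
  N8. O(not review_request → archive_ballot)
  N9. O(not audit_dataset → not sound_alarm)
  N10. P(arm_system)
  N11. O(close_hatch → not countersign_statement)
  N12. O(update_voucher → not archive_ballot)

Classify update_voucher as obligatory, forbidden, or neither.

By case analysis on not audit_dataset: premise 9 gives O(not audit_dataset → not sound_alarm) and premise 3 gives O(audit_dataset → not sound_alarm), so O(not sound_alarm) either way.
The contrapositive of premise 2 (O(not close_hatch → sound_alarm)) is O(not sound_alarm → close_hatch), and O(not sound_alarm) is already established, so O(close_hatch).
With premise 11, O(close_hatch → not countersign_statement), the K-axiom yields O(not countersign_statement).
Premise 4 is O(not countersign_statement → not publish_evidence); since O(not countersign_statement), deontic closure gives O(not publish_evidence).
The contrapositive of premise 6 (O(escalate_dossier → publish_evidence)) is O(not publish_evidence → not escalate_dossier), and O(not publish_evidence) is already established, so O(not escalate_dossier).
Applying K to premise 1 (O(not escalate_dossier → not review_request)) and O(not escalate_dossier) yields O(not review_request).
With premise 8, O(not review_request → archive_ballot), the K-axiom yields O(archive_ballot).
Premise 12, O(update_voucher → not archive_ballot), contraposes to O(archive_ballot → not update_voucher); with O(archive_ballot) we get O(not update_voucher).
Premises 5, 7, 10 do not contribute to this derivation.
Thus O(not update_voucher), which is F(update_voucher): update_voucher is forbidden.

Forbidden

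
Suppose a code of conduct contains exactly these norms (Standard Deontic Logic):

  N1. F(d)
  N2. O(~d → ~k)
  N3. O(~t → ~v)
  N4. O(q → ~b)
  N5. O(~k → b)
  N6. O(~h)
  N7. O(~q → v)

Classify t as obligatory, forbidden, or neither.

Premise 1 is F(d), i.e. O(~d).
Premise 2 is O(~d → ~k); since O(~d), deontic closure gives O(~k).
Applying K to premise 5 (O(~k → b)) and O(~k) yields O(b).
Premise 4 is O(q → ~b); contrapositively O(b → ~q). Since O(b) holds, K gives O(~q).
Applying K to premise 7 (O(~q → v)) and O(~q) yields O(v).
Premise 3 is O(~t → ~v); contrapositively O(v → t). Since O(v) holds, K gives O(t).
Premise 6 does not contribute to this derivation.
Hence t is obligatory.

Obligatory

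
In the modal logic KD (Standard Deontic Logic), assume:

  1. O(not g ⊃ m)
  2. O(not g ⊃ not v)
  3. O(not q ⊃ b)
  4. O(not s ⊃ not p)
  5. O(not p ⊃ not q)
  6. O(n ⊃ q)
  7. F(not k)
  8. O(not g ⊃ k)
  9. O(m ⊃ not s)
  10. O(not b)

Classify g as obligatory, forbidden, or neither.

Obligatory

From premise 10 we have O(not b).
Premise 3 is O(not q ⊃ b); contrapositively O(not b ⊃ q). Since O(not b) holds, K gives O(q).
The contrapositive of premise 5 (O(not p ⊃ not q)) is O(q ⊃ p), and O(q) is already established, so O(p).
The contrapositive of premise 4 (O(not s ⊃ not p)) is O(p ⊃ s), and O(p) is already established, so O(s).
The contrapositive of premise 9 (O(m ⊃ not s)) is O(s ⊃ not m), and O(s) is already established, so O(not m).
Premise 1 is O(not g ⊃ m); contrapositively O(not m ⊃ g). Since O(not m) holds, K gives O(g).
Premises 2, 6, 7, 8 do not contribute to this derivation.
Hence g is obligatory.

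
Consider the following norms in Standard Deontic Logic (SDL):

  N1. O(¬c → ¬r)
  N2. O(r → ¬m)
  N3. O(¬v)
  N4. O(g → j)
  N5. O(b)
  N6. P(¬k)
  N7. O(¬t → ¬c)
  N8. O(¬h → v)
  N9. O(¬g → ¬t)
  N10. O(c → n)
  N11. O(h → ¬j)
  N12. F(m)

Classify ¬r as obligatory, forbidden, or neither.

Obligatory

Premise 3 gives O(¬v).
Premise 8 is O(¬h → v); contrapositively O(¬v → h). Since O(¬v) holds, K gives O(h).
With premise 11, O(h → ¬j), the K-axiom yields O(¬j).
Premise 4, O(g → j), contraposes to O(¬j → ¬g); with O(¬j) we get O(¬g).
Premise 9 is O(¬g → ¬t); since O(¬g), deontic closure gives O(¬t).
Applying K to premise 7 (O(¬t → ¬c)) and O(¬t) yields O(¬c).
Applying K to premise 1 (O(¬c → ¬r)) and O(¬c) yields O(¬r).
Premises 2, 5, 6, 10, 12 do not contribute to this derivation.
Hence ¬r is obligatory.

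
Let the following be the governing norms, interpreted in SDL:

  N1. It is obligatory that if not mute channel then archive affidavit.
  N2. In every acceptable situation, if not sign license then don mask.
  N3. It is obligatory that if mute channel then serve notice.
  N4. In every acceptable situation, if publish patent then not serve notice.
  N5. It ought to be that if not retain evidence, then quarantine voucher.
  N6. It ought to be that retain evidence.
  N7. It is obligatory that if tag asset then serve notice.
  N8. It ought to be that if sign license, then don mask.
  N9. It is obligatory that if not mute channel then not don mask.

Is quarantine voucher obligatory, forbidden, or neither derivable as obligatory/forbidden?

Premise 5 is O(¬retain_evidence → quarantine_voucher), but O(¬retain_evidence) is not derivable from the premises, so it does not yield O(quarantine_voucher).
No premise or chain of K-axiom applications forces O(quarantine_voucher), and none forces O(¬quarantine_voucher). So quarantine_voucher is neither obligatory nor forbidden under these norms.

Neither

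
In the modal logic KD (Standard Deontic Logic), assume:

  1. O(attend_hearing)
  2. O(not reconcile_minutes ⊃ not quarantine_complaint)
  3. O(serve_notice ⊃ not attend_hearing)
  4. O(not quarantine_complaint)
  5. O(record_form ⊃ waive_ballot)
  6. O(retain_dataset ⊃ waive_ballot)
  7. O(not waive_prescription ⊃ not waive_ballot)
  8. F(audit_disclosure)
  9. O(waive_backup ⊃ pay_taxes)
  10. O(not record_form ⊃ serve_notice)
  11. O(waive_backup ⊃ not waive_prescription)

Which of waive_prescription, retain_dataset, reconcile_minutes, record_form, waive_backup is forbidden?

waive_backup

Premise 1 gives O(attend_hearing).
Premise 3 is O(serve_notice ⊃ not attend_hearing); contrapositively O(attend_hearing ⊃ not serve_notice). Since O(attend_hearing) holds, K gives O(not serve_notice).
Premise 10, O(not record_form ⊃ serve_notice), contraposes to O(not serve_notice ⊃ record_form); with O(not serve_notice) we get O(record_form).
Premise 5 is O(record_form ⊃ waive_ballot); since O(record_form), deontic closure gives O(waive_ballot).
Premise 7 is O(not waive_prescription ⊃ not waive_ballot); contrapositively O(waive_ballot ⊃ waive_prescription). Since O(waive_ballot) holds, K gives O(waive_prescription).
Premise 11, O(waive_backup ⊃ not waive_prescription), contraposes to O(waive_prescription ⊃ not waive_backup); with O(waive_prescription) we get O(not waive_backup).
So O(not waive_backup) holds, i.e. waive_backup is forbidden. None of the other listed options is forbidden under the premises.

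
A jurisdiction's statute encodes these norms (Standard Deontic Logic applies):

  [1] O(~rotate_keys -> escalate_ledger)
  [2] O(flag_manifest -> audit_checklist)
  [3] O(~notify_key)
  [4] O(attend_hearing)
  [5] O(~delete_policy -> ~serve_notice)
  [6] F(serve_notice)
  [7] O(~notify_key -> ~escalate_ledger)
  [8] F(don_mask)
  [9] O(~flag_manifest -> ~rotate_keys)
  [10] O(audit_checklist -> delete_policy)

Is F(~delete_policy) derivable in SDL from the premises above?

Premise 3 states O(~notify_key) outright.
Premise 7 is O(~notify_key -> ~escalate_ledger); since O(~notify_key), deontic closure gives O(~escalate_ledger).
Premise 1 is O(~rotate_keys -> escalate_ledger); contrapositively O(~escalate_ledger -> rotate_keys). Since O(~escalate_ledger) holds, K gives O(rotate_keys).
The contrapositive of premise 9 (O(~flag_manifest -> ~rotate_keys)) is O(rotate_keys -> flag_manifest), and O(rotate_keys) is already established, so O(flag_manifest).
Premise 2 is O(flag_manifest -> audit_checklist); since O(flag_manifest), deontic closure gives O(audit_checklist).
With premise 10, O(audit_checklist -> delete_policy), the K-axiom yields O(delete_policy).
Premises 4, 5, 6, 8 do not contribute to this derivation.
So O(delete_policy) holds, i.e. F(~delete_policy). The claim follows.

Yes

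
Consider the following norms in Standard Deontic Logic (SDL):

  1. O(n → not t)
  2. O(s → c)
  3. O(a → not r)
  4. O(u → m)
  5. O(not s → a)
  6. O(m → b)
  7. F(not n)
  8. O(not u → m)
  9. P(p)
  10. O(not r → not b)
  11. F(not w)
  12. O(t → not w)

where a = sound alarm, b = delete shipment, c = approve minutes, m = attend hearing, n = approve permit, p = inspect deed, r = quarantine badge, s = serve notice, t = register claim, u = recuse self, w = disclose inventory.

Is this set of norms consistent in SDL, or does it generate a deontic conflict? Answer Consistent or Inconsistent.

Consistent

Premise 12 is O(t → not w), but O(t) is not derivable from the premises, so it does not yield O(not w).
So O(not w) is not derivable, and the apparent clash with O(w) does not arise.
A world satisfying every obligation exists (e.g. a=false, b=true, c=true, m=true, n=true, p=false, r=true, s=true, t=false, u=false, w=true); no atom is both obligatory and forbidden, so the set is consistent.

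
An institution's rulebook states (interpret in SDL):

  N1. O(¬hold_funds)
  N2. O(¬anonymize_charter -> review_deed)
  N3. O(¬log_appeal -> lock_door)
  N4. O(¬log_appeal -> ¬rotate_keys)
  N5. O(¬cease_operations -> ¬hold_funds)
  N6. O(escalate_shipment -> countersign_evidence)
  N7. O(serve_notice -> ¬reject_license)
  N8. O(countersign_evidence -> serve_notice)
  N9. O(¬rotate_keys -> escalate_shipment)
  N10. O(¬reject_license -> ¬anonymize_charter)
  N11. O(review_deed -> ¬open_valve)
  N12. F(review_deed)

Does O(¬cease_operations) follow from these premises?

No

Premise 5 is O(¬cease_operations -> ¬hold_funds); even if O(¬hold_funds) held, inferring O(¬cease_operations) would be affirming the consequent — invalid.
No other premise forces O(¬cease_operations). An ideal world satisfying every premise can still have ¬cease_operations false, so O(¬cease_operations) is not derivable.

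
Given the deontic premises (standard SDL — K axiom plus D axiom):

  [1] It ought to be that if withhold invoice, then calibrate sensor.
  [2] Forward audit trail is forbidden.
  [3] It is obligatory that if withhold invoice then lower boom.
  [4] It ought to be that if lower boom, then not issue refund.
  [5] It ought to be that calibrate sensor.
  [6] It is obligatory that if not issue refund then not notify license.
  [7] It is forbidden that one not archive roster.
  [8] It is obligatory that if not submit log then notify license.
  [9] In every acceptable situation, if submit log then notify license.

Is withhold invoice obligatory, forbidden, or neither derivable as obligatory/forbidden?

By case analysis on submit_log: premise 9 gives O(submit_log → notify_license) and premise 8 gives O(¬submit_log → notify_license), so O(notify_license) either way.
The contrapositive of premise 6 (O(¬issue_refund → ¬notify_license)) is O(notify_license → issue_refund), and O(notify_license) is already established, so O(issue_refund).
Premise 4, O(lower_boom → ¬issue_refund), contraposes to O(issue_refund → ¬lower_boom); with O(issue_refund) we get O(¬lower_boom).
The contrapositive of premise 3 (O(withhold_invoice → lower_boom)) is O(¬lower_boom → ¬withhold_invoice), and O(¬lower_boom) is already established, so O(¬withhold_invoice).
Premises 1, 2, 5, 7 do not contribute to this derivation.
Thus O(¬withhold_invoice), which is F(withhold_invoice): withhold_invoice is forbidden.

Forbidden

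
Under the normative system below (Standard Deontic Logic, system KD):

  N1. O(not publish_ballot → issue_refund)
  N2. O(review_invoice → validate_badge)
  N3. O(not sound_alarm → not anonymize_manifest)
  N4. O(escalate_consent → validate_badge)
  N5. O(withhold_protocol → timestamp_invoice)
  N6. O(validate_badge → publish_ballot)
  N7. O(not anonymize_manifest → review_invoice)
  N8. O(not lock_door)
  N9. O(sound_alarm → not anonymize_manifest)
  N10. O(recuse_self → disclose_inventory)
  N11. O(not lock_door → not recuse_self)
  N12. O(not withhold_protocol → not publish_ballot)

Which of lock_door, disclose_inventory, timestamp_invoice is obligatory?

timestamp_invoice

By case analysis on not sound_alarm: premise 3 gives O(not sound_alarm → not anonymize_manifest) and premise 9 gives O(sound_alarm → not anonymize_manifest), so O(not anonymize_manifest) either way.
From O(not anonymize_manifest) and premise 7, O(not anonymize_manifest → review_invoice), we obtain O(review_invoice).
From O(review_invoice) and premise 2, O(review_invoice → validate_badge), we obtain O(validate_badge).
Premise 6 is O(validate_badge → publish_ballot); since O(validate_badge), deontic closure gives O(publish_ballot).
Premise 12 is O(not withhold_protocol → not publish_ballot); contrapositively O(publish_ballot → withhold_protocol). Since O(publish_ballot) holds, K gives O(withhold_protocol).
With premise 5, O(withhold_protocol → timestamp_invoice), the K-axiom yields O(timestamp_invoice).
So O(timestamp_invoice) holds — timestamp_invoice is obligatory. None of the other listed options is made obligatory by any chain of premises.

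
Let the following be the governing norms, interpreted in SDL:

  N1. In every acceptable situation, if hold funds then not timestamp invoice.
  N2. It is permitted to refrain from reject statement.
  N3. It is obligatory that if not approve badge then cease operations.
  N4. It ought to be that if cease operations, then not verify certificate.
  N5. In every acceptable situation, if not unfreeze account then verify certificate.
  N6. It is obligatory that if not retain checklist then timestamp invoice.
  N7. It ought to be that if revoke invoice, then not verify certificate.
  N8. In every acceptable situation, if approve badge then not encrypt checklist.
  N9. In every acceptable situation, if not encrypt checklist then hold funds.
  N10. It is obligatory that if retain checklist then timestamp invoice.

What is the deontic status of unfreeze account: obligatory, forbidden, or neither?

Premises 10 and 6 cover both cases: O(retain_checklist → timestamp_invoice) and O(¬retain_checklist → timestamp_invoice). Since retain_checklist ∨ ¬retain_checklist is a tautology, O(timestamp_invoice) follows.
Premise 1, O(hold_funds → ¬timestamp_invoice), contraposes to O(timestamp_invoice → ¬hold_funds); with O(timestamp_invoice) we get O(¬hold_funds).
Premise 9, O(¬encrypt_checklist → hold_funds), contraposes to O(¬hold_funds → encrypt_checklist); with O(¬hold_funds) we get O(encrypt_checklist).
Premise 8, O(approve_badge → ¬encrypt_checklist), contraposes to O(encrypt_checklist → ¬approve_badge); with O(encrypt_checklist) we get O(¬approve_badge).
Applying K to premise 3 (O(¬approve_badge → cease_operations)) and O(¬approve_badge) yields O(cease_operations).
With premise 4, O(cease_operations → ¬verify_certificate), the K-axiom yields O(¬verify_certificate).
The contrapositive of premise 5 (O(¬unfreeze_account → verify_certificate)) is O(¬verify_certificate → unfreeze_account), and O(¬verify_certificate) is already established, so O(unfreeze_account).
Premises 2, 7 do not contribute to this derivation.
Hence unfreeze_account is obligatory.

Obligatory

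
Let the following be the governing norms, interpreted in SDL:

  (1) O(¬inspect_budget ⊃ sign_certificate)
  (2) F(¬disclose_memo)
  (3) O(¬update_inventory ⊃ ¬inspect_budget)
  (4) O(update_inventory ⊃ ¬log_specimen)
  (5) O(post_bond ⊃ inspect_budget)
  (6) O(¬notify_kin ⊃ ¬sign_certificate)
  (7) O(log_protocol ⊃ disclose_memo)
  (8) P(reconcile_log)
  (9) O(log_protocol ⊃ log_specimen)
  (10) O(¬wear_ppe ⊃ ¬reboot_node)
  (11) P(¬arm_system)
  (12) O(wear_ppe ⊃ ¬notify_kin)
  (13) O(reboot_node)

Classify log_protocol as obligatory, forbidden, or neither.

Forbidden

Premise 13 gives O(reboot_node).
Premise 10 is O(¬wear_ppe ⊃ ¬reboot_node); contrapositively O(reboot_node ⊃ wear_ppe). Since O(reboot_node) holds, K gives O(wear_ppe).
Premise 12 is O(wear_ppe ⊃ ¬notify_kin); since O(wear_ppe), deontic closure gives O(¬notify_kin).
With premise 6, O(¬notify_kin ⊃ ¬sign_certificate), the K-axiom yields O(¬sign_certificate).
Premise 1 is O(¬inspect_budget ⊃ sign_certificate); contrapositively O(¬sign_certificate ⊃ inspect_budget). Since O(¬sign_certificate) holds, K gives O(inspect_budget).
The contrapositive of premise 3 (O(¬update_inventory ⊃ ¬inspect_budget)) is O(inspect_budget ⊃ update_inventory), and O(inspect_budget) is already established, so O(update_inventory).
From O(update_inventory) and premise 4, O(update_inventory ⊃ ¬log_specimen), we obtain O(¬log_specimen).
Premise 9, O(log_protocol ⊃ log_specimen), contraposes to O(¬log_specimen ⊃ ¬log_protocol); with O(¬log_specimen) we get O(¬log_protocol).
Premises 2, 5, 7, 8, 11 do not contribute to this derivation.
Thus O(¬log_protocol), which is F(log_protocol): log_protocol is forbidden.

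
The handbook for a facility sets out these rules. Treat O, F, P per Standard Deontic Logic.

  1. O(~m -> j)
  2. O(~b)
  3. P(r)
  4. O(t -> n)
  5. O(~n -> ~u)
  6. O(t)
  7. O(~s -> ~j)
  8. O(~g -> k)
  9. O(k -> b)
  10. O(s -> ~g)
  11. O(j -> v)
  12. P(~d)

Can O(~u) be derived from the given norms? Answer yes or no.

No

Premise 5 is O(~n -> ~u), but O(~n) is not derivable from the premises, so it does not yield O(~u).
No other premise forces O(~u). An ideal world satisfying every premise can still have ~u false, so O(~u) is not derivable.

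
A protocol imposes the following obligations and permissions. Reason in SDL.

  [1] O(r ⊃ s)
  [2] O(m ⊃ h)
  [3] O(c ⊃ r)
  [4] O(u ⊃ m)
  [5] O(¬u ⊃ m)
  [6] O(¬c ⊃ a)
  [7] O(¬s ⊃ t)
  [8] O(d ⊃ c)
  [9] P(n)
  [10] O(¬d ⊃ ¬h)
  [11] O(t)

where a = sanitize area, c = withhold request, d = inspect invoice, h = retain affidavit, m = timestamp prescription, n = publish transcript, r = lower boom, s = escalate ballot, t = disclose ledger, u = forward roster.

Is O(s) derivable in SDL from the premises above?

Premises 5 and 4 are O(¬u ⊃ m) and O(u ⊃ m); every ideal world satisfies ¬u or u, so in either case m holds — hence O(m).
Premise 2 is O(m ⊃ h); since O(m), deontic closure gives O(h).
Premise 10, O(¬d ⊃ ¬h), contraposes to O(h ⊃ d); with O(h) we get O(d).
From O(d) and premise 8, O(d ⊃ c), we obtain O(c).
Premise 3 is O(c ⊃ r); since O(c), deontic closure gives O(r).
Premise 1 is O(r ⊃ s); since O(r), deontic closure gives O(s).
Premises 6, 7, 9, 11 do not contribute to this derivation.
So O(s) follows.

Yes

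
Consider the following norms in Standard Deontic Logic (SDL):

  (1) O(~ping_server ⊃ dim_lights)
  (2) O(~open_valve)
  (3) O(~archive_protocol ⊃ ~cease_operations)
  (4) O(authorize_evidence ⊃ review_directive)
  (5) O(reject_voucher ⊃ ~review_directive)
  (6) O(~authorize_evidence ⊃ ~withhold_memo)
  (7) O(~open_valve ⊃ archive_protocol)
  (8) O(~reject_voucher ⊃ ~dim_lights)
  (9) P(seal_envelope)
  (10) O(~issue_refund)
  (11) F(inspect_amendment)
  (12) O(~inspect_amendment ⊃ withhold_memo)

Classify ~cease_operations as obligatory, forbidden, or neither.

Premise 3 is O(~archive_protocol ⊃ ~cease_operations), but O(~archive_protocol) is not derivable from the premises, so it does not yield O(~cease_operations).
No premise or chain of K-axiom applications forces O(~cease_operations), and none forces O(cease_operations). So ~cease_operations is neither obligatory nor forbidden under these norms.

Neither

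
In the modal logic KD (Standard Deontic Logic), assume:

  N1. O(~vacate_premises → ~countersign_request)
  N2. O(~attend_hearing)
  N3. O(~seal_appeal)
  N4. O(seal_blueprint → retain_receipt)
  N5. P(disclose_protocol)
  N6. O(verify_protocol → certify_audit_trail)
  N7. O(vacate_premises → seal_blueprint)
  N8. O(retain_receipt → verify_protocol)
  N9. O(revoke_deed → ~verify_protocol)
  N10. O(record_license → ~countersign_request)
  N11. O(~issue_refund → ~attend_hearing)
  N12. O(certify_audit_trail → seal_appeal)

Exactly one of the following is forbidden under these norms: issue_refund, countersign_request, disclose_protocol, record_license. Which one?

countersign_request

Premise 3 states O(~seal_appeal) outright.
Premise 12 is O(certify_audit_trail → seal_appeal); contrapositively O(~seal_appeal → ~certify_audit_trail). Since O(~seal_appeal) holds, K gives O(~certify_audit_trail).
The contrapositive of premise 6 (O(verify_protocol → certify_audit_trail)) is O(~certify_audit_trail → ~verify_protocol), and O(~certify_audit_trail) is already established, so O(~verify_protocol).
Premise 8 is O(retain_receipt → verify_protocol); contrapositively O(~verify_protocol → ~retain_receipt). Since O(~verify_protocol) holds, K gives O(~retain_receipt).
Premise 4 is O(seal_blueprint → retain_receipt); contrapositively O(~retain_receipt → ~seal_blueprint). Since O(~retain_receipt) holds, K gives O(~seal_blueprint).
Premise 7, O(vacate_premises → seal_blueprint), contraposes to O(~seal_blueprint → ~vacate_premises); with O(~seal_blueprint) we get O(~vacate_premises).
Applying K to premise 1 (O(~vacate_premises → ~countersign_request)) and O(~vacate_premises) yields O(~countersign_request).
So O(~countersign_request) holds, i.e. countersign_request is forbidden. None of the other listed options is forbidden under the premises.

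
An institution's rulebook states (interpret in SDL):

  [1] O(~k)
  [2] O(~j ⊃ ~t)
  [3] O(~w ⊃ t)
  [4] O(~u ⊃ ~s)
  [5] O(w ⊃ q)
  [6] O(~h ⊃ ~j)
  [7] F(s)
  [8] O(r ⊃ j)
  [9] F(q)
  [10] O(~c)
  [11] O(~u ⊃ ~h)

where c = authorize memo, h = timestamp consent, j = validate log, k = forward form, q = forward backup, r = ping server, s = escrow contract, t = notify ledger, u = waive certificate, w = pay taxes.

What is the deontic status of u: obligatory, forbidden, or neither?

Premise 9, F(q), is equivalent to O(~q).
Premise 5 is O(w ⊃ q); contrapositively O(~q ⊃ ~w). Since O(~q) holds, K gives O(~w).
With premise 3, O(~w ⊃ t), the K-axiom yields O(t).
The contrapositive of premise 2 (O(~j ⊃ ~t)) is O(t ⊃ j), and O(t) is already established, so O(j).
The contrapositive of premise 6 (O(~h ⊃ ~j)) is O(j ⊃ h), and O(j) is already established, so O(h).
The contrapositive of premise 11 (O(~u ⊃ ~h)) is O(h ⊃ u), and O(h) is already established, so O(u).
Premises 1, 4, 7, 8, 10 do not contribute to this derivation.
Hence u is obligatory.

Obligatory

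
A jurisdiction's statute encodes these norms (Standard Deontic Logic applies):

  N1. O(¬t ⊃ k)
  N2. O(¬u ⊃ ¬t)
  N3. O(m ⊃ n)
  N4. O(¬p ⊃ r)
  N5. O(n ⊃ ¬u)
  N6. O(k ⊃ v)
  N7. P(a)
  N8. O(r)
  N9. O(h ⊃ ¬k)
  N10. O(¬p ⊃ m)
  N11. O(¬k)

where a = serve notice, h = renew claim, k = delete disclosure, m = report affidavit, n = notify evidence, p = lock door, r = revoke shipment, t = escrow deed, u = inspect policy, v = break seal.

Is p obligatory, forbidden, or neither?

Premise 11 states O(¬k) outright.
Premise 1, O(¬t ⊃ k), contraposes to O(¬k ⊃ t); with O(¬k) we get O(t).
Premise 2, O(¬u ⊃ ¬t), contraposes to O(t ⊃ u); with O(t) we get O(u).
Premise 5, O(n ⊃ ¬u), contraposes to O(u ⊃ ¬n); with O(u) we get O(¬n).
Premise 3 is O(m ⊃ n); contrapositively O(¬n ⊃ ¬m). Since O(¬n) holds, K gives O(¬m).
Premise 10, O(¬p ⊃ m), contraposes to O(¬m ⊃ p); with O(¬m) we get O(p).
Premises 4, 6, 7, 8, 9 do not contribute to this derivation.
Hence p is obligatory.

Obligatory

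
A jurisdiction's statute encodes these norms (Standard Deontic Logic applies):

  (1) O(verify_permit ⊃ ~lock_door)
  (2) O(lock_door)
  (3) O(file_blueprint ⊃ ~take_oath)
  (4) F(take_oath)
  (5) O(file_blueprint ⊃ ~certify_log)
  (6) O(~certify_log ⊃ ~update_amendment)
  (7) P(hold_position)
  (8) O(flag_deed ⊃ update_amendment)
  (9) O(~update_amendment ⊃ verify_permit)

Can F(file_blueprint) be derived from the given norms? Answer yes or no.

Yes

Premise 2 states O(lock_door) outright.
Premise 1, O(verify_permit ⊃ ~lock_door), contraposes to O(lock_door ⊃ ~verify_permit); with O(lock_door) we get O(~verify_permit).
Premise 9 is O(~update_amendment ⊃ verify_permit); contrapositively O(~verify_permit ⊃ update_amendment). Since O(~verify_permit) holds, K gives O(update_amendment).
Premise 6 is O(~certify_log ⊃ ~update_amendment); contrapositively O(update_amendment ⊃ certify_log). Since O(update_amendment) holds, K gives O(certify_log).
Premise 5, O(file_blueprint ⊃ ~certify_log), contraposes to O(certify_log ⊃ ~file_blueprint); with O(certify_log) we get O(~file_blueprint).
Premises 3, 4, 7, 8 do not contribute to this derivation.
So O(~file_blueprint) holds, i.e. F(file_blueprint). The claim follows.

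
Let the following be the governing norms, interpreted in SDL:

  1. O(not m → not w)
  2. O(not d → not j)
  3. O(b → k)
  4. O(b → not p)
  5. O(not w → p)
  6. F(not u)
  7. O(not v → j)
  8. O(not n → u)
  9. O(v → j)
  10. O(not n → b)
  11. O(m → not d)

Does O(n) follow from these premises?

Premises 7 and 9 are O(not v → j) and O(v → j); every ideal world satisfies not v or v, so in either case j holds — hence O(j).
Premise 2 is O(not d → not j); contrapositively O(j → d). Since O(j) holds, K gives O(d).
Premise 11, O(m → not d), contraposes to O(d → not m); with O(d) we get O(not m).
Premise 1 is O(not m → not w); since O(not m), deontic closure gives O(not w).
From O(not w) and premise 5, O(not w → p), we obtain O(p).
The contrapositive of premise 4 (O(b → not p)) is O(p → not b), and O(p) is already established, so O(not b).
Premise 10 is O(not n → b); contrapositively O(not b → n). Since O(not b) holds, K gives O(n).
Premises 3, 6, 8 do not contribute to this derivation.
So O(n) follows.

Yes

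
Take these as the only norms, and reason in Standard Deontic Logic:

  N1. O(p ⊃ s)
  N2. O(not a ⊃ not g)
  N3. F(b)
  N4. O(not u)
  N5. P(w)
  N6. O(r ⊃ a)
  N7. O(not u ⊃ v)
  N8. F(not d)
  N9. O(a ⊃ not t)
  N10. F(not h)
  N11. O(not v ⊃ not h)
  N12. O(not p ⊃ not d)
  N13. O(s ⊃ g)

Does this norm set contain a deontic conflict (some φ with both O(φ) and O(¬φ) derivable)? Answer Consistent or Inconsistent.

Consistent

Premise 11 is O(not v ⊃ not h), but O(not v) is not derivable from the premises, so it does not yield O(not h).
So O(not h) is not derivable, and the apparent clash with O(h) does not arise.
A world satisfying every obligation exists (e.g. a=true, b=false, d=true, g=true, h=true, p=true, r=false, s=true, t=false, u=false, v=true, w=false); no atom is both obligatory and forbidden, so the set is consistent.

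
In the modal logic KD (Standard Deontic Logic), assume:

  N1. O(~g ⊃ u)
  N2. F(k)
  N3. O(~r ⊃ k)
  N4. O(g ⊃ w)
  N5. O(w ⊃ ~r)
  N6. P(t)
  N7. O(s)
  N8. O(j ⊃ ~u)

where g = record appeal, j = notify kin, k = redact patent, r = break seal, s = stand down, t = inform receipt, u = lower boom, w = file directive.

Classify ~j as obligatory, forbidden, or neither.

Obligatory

Premise 2 is F(k), i.e. O(~k).
The contrapositive of premise 3 (O(~r ⊃ k)) is O(~k ⊃ r), and O(~k) is already established, so O(r).
Premise 5, O(w ⊃ ~r), contraposes to O(r ⊃ ~w); with O(r) we get O(~w).
The contrapositive of premise 4 (O(g ⊃ w)) is O(~w ⊃ ~g), and O(~w) is already established, so O(~g).
With premise 1, O(~g ⊃ u), the K-axiom yields O(u).
Premise 8 is O(j ⊃ ~u); contrapositively O(u ⊃ ~j). Since O(u) holds, K gives O(~j).
Premises 6, 7 do not contribute to this derivation.
Hence ~j is obligatory.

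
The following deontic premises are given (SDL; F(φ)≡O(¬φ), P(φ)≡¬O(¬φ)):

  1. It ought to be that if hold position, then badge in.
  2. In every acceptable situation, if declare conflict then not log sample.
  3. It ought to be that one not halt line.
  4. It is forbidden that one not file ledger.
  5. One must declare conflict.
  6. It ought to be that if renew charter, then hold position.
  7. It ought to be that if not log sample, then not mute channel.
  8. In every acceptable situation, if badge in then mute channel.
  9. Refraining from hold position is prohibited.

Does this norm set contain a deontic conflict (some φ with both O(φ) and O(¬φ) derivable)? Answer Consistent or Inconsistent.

Inconsistent

Premise 9, F(¬hold_position), is equivalent to O(hold_position).
With premise 1, O(hold_position → badge_in), the K-axiom yields O(badge_in).
From O(badge_in) and premise 8, O(badge_in → mute_channel), we obtain O(mute_channel).
Premise 7 is O(¬log_sample → ¬mute_channel); contrapositively O(mute_channel → log_sample). Since O(mute_channel) holds, K gives O(log_sample).
Premise 2 is O(declare_conflict → ¬log_sample); contrapositively O(log_sample → ¬declare_conflict). Since O(log_sample) holds, K gives O(¬declare_conflict).
Yet premise 5 states O(declare_conflict).
We now have both O(¬declare_conflict) and O(declare_conflict) — declare_conflict is simultaneously obligatory and forbidden, violating the D-axiom.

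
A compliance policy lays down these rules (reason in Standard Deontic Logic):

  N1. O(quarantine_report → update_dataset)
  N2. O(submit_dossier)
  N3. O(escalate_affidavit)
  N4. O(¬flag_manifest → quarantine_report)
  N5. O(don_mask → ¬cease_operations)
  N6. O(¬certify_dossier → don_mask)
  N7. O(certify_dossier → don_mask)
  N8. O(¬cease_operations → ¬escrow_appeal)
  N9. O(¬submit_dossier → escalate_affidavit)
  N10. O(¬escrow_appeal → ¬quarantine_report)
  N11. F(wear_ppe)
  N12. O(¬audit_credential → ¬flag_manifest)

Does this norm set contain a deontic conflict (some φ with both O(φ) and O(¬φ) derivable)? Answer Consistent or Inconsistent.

Premise 9 is O(¬submit_dossier → escalate_affidavit); even if O(escalate_affidavit) held, inferring O(¬submit_dossier) would be affirming the consequent — invalid.
So O(¬submit_dossier) is not derivable, and the apparent clash with O(submit_dossier) does not arise.
A world satisfying every obligation exists (e.g. audit_credential=true, cease_operations=false, certify_dossier=false, don_mask=true, escalate_affidavit=true, escrow_appeal=false, flag_manifest=true, quarantine_report=false, submit_dossier=true, update_dataset=false, wear_ppe=false); no atom is both obligatory and forbidden, so the set is consistent.

Consistent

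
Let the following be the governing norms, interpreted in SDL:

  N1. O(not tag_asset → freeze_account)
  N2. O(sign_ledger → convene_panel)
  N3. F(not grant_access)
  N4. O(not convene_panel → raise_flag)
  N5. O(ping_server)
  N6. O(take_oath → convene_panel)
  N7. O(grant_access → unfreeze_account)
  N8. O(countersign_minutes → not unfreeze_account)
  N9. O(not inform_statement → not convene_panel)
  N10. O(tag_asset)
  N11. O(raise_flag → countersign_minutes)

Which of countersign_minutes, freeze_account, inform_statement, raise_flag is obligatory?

Premise 3, F(not grant_access), is equivalent to O(grant_access).
Premise 7 is O(grant_access → unfreeze_account); since O(grant_access), deontic closure gives O(unfreeze_account).
Premise 8, O(countersign_minutes → not unfreeze_account), contraposes to O(unfreeze_account → not countersign_minutes); with O(unfreeze_account) we get O(not countersign_minutes).
The contrapositive of premise 11 (O(raise_flag → countersign_minutes)) is O(not countersign_minutes → not raise_flag), and O(not countersign_minutes) is already established, so O(not raise_flag).
Premise 4, O(not convene_panel → raise_flag), contraposes to O(not raise_flag → convene_panel); with O(not raise_flag) we get O(convene_panel).
Premise 9, O(not inform_statement → not convene_panel), contraposes to O(convene_panel → inform_statement); with O(convene_panel) we get O(inform_statement).
So O(inform_statement) holds — inform_statement is obligatory. None of the other listed options is made obligatory by any chain of premises.

inform_statement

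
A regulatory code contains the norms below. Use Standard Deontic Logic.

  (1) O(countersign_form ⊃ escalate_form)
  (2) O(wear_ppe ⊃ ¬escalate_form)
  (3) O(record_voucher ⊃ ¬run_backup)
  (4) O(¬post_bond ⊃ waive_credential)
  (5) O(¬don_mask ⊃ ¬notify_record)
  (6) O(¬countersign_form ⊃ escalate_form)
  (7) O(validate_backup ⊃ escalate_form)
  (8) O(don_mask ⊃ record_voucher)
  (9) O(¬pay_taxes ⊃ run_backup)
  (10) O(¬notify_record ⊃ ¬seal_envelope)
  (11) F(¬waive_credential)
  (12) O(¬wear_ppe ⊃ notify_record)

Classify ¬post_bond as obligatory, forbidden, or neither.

Premise 4 is O(¬post_bond ⊃ waive_credential); even if O(waive_credential) held, inferring O(¬post_bond) would be affirming the consequent — invalid.
No premise or chain of K-axiom applications forces O(¬post_bond), and none forces O(post_bond). So ¬post_bond is neither obligatory nor forbidden under these norms.

Neither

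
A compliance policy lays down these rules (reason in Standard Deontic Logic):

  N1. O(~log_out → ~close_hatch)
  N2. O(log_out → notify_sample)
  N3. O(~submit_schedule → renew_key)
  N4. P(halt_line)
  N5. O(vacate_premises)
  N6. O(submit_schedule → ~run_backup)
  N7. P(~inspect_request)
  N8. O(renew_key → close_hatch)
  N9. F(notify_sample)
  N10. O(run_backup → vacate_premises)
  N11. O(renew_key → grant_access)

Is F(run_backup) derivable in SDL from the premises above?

Premise 9, F(notify_sample), is equivalent to O(~notify_sample).
The contrapositive of premise 2 (O(log_out → notify_sample)) is O(~notify_sample → ~log_out), and O(~notify_sample) is already established, so O(~log_out).
From O(~log_out) and premise 1, O(~log_out → ~close_hatch), we obtain O(~close_hatch).
The contrapositive of premise 8 (O(renew_key → close_hatch)) is O(~close_hatch → ~renew_key), and O(~close_hatch) is already established, so O(~renew_key).
The contrapositive of premise 3 (O(~submit_schedule → renew_key)) is O(~renew_key → submit_schedule), and O(~renew_key) is already established, so O(submit_schedule).
From O(submit_schedule) and premise 6, O(submit_schedule → ~run_backup), we obtain O(~run_backup).
Premises 4, 5, 7, 10, 11 do not contribute to this derivation.
So O(~run_backup) holds, i.e. F(run_backup). The claim follows.

Yes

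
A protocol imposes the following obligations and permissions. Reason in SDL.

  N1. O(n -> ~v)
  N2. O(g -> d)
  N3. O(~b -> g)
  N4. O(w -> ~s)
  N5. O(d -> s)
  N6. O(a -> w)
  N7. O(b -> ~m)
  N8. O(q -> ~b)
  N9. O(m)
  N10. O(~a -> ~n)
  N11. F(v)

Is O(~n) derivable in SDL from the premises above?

From premise 9 we have O(m).
Premise 7 is O(b -> ~m); contrapositively O(m -> ~b). Since O(m) holds, K gives O(~b).
Applying K to premise 3 (O(~b -> g)) and O(~b) yields O(g).
Premise 2 is O(g -> d); since O(g), deontic closure gives O(d).
Premise 5 is O(d -> s); since O(d), deontic closure gives O(s).
The contrapositive of premise 4 (O(w -> ~s)) is O(s -> ~w), and O(s) is already established, so O(~w).
The contrapositive of premise 6 (O(a -> w)) is O(~w -> ~a), and O(~w) is already established, so O(~a).
From O(~a) and premise 10, O(~a -> ~n), we obtain O(~n).
Premises 1, 8, 11 do not contribute to this derivation.
So O(~n) follows.

Yes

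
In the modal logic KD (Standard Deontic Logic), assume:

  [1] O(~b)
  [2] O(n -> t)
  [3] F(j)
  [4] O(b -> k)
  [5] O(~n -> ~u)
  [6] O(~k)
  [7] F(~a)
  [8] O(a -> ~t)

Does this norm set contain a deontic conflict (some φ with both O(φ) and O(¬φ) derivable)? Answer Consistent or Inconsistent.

Premise 4 is O(b -> k), but O(b) is not derivable from the premises, so it does not yield O(k).
So O(k) is not derivable, and the apparent clash with O(~k) does not arise.
A world satisfying every obligation exists (e.g. a=true, b=false, j=false, k=false, n=false, t=false, u=false); no atom is both obligatory and forbidden, so the set is consistent.

Consistent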